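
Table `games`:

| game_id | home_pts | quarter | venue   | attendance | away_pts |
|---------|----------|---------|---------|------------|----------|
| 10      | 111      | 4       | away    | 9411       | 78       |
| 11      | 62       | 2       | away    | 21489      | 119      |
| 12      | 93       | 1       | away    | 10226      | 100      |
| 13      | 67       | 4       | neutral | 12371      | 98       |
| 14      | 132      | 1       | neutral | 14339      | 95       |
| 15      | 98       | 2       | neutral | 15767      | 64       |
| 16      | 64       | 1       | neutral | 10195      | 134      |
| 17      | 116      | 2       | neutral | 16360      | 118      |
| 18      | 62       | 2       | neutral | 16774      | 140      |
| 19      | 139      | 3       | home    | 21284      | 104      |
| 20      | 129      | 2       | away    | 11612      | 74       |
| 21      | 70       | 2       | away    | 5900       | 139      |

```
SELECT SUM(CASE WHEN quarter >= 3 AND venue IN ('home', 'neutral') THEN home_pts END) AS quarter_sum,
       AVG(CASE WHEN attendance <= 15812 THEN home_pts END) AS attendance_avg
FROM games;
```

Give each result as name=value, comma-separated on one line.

[quarter_sum: quarter >= 3 AND venue IN ('home', 'neutral')]
game_id=10: ✗
game_id=11: ✗
game_id=12: ✗
game_id=13: ✓ → 67
game_id=14: ✗
game_id=15: ✗
game_id=16: ✗
game_id=17: ✗
game_id=18: ✗
game_id=19: ✓ → 139
game_id=20: ✗
game_id=21: ✗
quarter_sum = 67 + 139 = 206
—
[attendance_avg: attendance <= 15812]
game_id=10: ✓ → 111
game_id=11: ✗
game_id=12: ✓ → 93
game_id=13: ✓ → 67
game_id=14: ✓ → 132
game_id=15: ✓ → 98
game_id=16: ✓ → 64
game_id=17: ✗
game_id=18: ✗
game_id=19: ✗
game_id=20: ✓ → 129
game_id=21: ✓ → 70
attendance_avg = (111 + 93 + 67 + 132 + 98 + 64 + 129 + 70) / 8 = 95.5

quarter_sum=206, attendance_avg=95.5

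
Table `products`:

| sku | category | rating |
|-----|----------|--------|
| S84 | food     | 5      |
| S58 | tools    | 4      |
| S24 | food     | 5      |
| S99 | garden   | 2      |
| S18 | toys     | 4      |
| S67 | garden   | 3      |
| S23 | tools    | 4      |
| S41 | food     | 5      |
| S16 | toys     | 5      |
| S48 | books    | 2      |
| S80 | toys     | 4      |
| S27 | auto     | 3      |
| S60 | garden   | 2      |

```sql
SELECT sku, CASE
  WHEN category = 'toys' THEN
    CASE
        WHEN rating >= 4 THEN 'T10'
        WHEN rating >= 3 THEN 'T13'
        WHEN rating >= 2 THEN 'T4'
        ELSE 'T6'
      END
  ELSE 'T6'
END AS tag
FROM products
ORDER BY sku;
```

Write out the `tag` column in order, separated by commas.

sku=S16: category='toys' → inner[rating >= 4] → T10
sku=S18: category='toys' → inner[rating >= 4] → T10
sku=S23: category='tools' → outer ELSE → T6
sku=S24: category='food' → outer ELSE → T6
sku=S27: category='auto' → outer ELSE → T6
sku=S41: category='food' → outer ELSE → T6
sku=S48: category='books' → outer ELSE → T6
sku=S58: category='tools' → outer ELSE → T6
sku=S60: category='garden' → outer ELSE → T6
sku=S67: category='garden' → outer ELSE → T6
sku=S80: category='toys' → inner[rating >= 4] → T10
sku=S84: category='food' → outer ELSE → T6
sku=S99: category='garden' → outer ELSE → T6

T10, T10, T6, T6, T6, T6, T6, T6, T6, T6, T10, T6, T6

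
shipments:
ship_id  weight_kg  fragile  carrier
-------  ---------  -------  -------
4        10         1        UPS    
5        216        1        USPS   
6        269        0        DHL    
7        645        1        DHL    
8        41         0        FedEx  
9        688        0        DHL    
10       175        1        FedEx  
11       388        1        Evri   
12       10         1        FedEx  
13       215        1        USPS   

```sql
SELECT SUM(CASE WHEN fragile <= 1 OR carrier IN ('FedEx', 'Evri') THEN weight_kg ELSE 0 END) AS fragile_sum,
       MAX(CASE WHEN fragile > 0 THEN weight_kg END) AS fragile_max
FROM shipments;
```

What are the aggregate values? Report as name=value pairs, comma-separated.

[fragile_sum: fragile <= 1 OR carrier IN ('FedEx', 'Evri')]
ship_id=4: ✓ → 10
ship_id=5: ✓ → 216
ship_id=6: ✓ → 269
ship_id=7: ✓ → 645
ship_id=8: ✓ → 41
ship_id=9: ✓ → 688
ship_id=10: ✓ → 175
ship_id=11: ✓ → 388
ship_id=12: ✓ → 10
ship_id=13: ✓ → 215
fragile_sum = 10 + 216 + 269 + 645 + 41 + 688 + 175 + 388 + 10 + 215 = 2657
—
[fragile_max: fragile > 0]
ship_id=4: ✓ → 10
ship_id=5: ✓ → 216
ship_id=6: ✗
ship_id=7: ✓ → 645
ship_id=8: ✗
ship_id=9: ✗
ship_id=10: ✓ → 175
ship_id=11: ✓ → 388
ship_id=12: ✓ → 10
ship_id=13: ✓ → 215
fragile_max = MAX(10, 216, 645, 175, 388, 10, 215) = 645

fragile_sum=2657, fragile_max=645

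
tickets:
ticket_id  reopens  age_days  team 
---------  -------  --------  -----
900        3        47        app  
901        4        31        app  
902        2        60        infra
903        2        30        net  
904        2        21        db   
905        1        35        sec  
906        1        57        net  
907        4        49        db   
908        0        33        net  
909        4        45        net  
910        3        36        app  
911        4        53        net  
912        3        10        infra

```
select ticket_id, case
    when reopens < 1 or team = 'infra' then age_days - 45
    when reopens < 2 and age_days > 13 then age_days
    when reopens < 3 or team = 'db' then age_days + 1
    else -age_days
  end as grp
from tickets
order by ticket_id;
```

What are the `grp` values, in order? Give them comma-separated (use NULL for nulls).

-47, -31, 15, 31, 22, 35, 57, 50, -12, -45, -36, -53, -35

ticket_id=900: ELSE → -47
ticket_id=901: ELSE → -31
ticket_id=902: reopens < 1 or team = 'infra' → 15
ticket_id=903: reopens < 3 or team = 'db' → 31
ticket_id=904: reopens < 3 or team = 'db' → 22
ticket_id=905: reopens < 2 and age_days > 13 → 35
ticket_id=906: reopens < 2 and age_days > 13 → 57
ticket_id=907: reopens < 3 or team = 'db' → 50
ticket_id=908: reopens < 1 or team = 'infra' → -12
ticket_id=909: ELSE → -45
ticket_id=910: ELSE → -36
ticket_id=911: ELSE → -53
ticket_id=912: reopens < 1 or team = 'infra' → -35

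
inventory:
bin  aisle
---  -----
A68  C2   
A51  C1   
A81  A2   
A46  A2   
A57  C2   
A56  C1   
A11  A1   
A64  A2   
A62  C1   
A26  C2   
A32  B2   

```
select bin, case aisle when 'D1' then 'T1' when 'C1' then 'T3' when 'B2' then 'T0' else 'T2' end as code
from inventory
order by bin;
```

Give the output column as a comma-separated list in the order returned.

T2, T2, T0, T2, T3, T3, T2, T3, T2, T2, T2

bin=A11: ELSE → T2
bin=A26: ELSE → T2
bin=A32: aisle='B2' → T0
bin=A46: ELSE → T2
bin=A51: aisle='C1' → T3
bin=A56: aisle='C1' → T3
bin=A57: ELSE → T2
bin=A62: aisle='C1' → T3
bin=A64: ELSE → T2
bin=A68: ELSE → T2
bin=A81: ELSE → T2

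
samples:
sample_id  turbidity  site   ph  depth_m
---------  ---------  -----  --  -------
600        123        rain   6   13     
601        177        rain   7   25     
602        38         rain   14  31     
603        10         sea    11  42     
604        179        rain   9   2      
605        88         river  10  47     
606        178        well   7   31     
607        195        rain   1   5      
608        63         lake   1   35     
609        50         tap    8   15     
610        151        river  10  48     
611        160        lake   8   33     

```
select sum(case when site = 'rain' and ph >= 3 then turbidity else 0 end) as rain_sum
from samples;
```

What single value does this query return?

sample_id=600: ✓ → 123
sample_id=601: ✓ → 177
sample_id=602: ✓ → 38
sample_id=603: ✗
sample_id=604: ✓ → 179
sample_id=605: ✗
sample_id=606: ✗
sample_id=607: ✗
sample_id=608: ✗
sample_id=609: ✗
sample_id=610: ✗
sample_id=611: ✗
rain_sum = 123 + 177 + 38 + 179 = 517

517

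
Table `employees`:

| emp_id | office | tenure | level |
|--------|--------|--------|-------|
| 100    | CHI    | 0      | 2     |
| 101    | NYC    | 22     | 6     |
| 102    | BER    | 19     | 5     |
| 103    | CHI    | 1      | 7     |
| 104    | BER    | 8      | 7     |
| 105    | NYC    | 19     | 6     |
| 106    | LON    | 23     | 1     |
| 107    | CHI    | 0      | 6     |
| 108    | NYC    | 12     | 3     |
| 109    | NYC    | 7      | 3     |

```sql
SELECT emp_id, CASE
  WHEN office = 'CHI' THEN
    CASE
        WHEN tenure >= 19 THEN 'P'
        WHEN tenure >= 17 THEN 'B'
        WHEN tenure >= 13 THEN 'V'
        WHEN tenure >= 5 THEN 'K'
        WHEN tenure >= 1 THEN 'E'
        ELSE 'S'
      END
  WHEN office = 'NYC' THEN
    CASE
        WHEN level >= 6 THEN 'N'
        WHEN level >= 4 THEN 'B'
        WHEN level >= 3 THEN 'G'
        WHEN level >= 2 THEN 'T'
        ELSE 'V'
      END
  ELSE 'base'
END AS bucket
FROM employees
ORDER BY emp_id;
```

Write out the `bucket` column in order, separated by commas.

S, N, base, E, base, N, base, S, G, G

emp_id=100: office='CHI' → inner[ELSE] → S
emp_id=101: office='NYC' → inner[level >= 6] → N
emp_id=102: office='BER' → outer ELSE → base
emp_id=103: office='CHI' → inner[tenure >= 1] → E
emp_id=104: office='BER' → outer ELSE → base
emp_id=105: office='NYC' → inner[level >= 6] → N
emp_id=106: office='LON' → outer ELSE → base
emp_id=107: office='CHI' → inner[ELSE] → S
emp_id=108: office='NYC' → inner[level >= 3] → G
emp_id=109: office='NYC' → inner[level >= 3] → G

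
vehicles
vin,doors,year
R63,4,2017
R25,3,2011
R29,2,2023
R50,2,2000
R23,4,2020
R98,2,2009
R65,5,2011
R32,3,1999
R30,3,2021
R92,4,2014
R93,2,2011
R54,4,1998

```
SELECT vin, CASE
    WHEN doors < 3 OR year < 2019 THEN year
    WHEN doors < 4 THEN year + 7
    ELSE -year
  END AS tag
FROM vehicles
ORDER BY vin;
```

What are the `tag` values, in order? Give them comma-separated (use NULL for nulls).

vin=R23: ELSE → -2020
vin=R25: doors < 3 OR year < 2019 → 2011
vin=R29: doors < 3 OR year < 2019 → 2023
vin=R30: doors < 4 → 2028
vin=R32: doors < 3 OR year < 2019 → 1999
vin=R50: doors < 3 OR year < 2019 → 2000
vin=R54: doors < 3 OR year < 2019 → 1998
vin=R63: doors < 3 OR year < 2019 → 2017
vin=R65: doors < 3 OR year < 2019 → 2011
vin=R92: doors < 3 OR year < 2019 → 2014
vin=R93: doors < 3 OR year < 2019 → 2011
vin=R98: doors < 3 OR year < 2019 → 2009

-2020, 2011, 2023, 2028, 1999, 2000, 1998, 2017, 2011, 2014, 2011, 2009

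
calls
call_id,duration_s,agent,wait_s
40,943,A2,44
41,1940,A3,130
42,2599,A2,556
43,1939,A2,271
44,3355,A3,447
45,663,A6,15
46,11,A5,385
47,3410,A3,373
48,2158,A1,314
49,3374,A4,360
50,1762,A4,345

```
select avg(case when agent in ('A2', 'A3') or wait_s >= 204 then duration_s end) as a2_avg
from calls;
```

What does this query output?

2149.1

call_id=40: ✓ → 943
call_id=41: ✓ → 1940
call_id=42: ✓ → 2599
call_id=43: ✓ → 1939
call_id=44: ✓ → 3355
call_id=45: ✗
call_id=46: ✓ → 11
call_id=47: ✓ → 3410
call_id=48: ✓ → 2158
call_id=49: ✓ → 3374
call_id=50: ✓ → 1762
a2_avg = (943 + 1940 + 2599 + 1939 + 3355 + 11 + 3410 + 2158 + 3374 + 1762) / 10 = 2149.1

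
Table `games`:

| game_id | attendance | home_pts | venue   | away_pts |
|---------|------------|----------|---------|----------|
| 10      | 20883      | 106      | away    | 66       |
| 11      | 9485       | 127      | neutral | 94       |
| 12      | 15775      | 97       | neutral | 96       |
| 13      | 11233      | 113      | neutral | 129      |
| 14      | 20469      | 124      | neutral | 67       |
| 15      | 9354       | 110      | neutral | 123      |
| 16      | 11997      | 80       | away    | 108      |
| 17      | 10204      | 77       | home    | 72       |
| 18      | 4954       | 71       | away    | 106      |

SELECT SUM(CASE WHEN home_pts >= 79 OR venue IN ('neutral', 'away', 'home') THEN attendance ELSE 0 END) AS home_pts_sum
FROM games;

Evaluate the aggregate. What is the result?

114354

game_id=10: ✓ → 20883
game_id=11: ✓ → 9485
game_id=12: ✓ → 15775
game_id=13: ✓ → 11233
game_id=14: ✓ → 20469
game_id=15: ✓ → 9354
game_id=16: ✓ → 11997
game_id=17: ✓ → 10204
game_id=18: ✓ → 4954
home_pts_sum = 20883 + 9485 + 15775 + 11233 + 20469 + 9354 + 11997 + 10204 + 4954 = 114354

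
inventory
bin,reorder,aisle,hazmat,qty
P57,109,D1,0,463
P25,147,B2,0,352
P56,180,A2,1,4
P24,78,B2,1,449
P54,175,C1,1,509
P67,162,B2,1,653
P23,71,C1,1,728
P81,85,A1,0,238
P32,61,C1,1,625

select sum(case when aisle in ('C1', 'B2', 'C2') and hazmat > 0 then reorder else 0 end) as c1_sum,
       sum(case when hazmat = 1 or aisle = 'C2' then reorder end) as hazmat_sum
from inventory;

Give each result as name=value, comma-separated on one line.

c1_sum=547, hazmat_sum=727

[c1_sum: aisle in ('C1', 'B2', 'C2') and hazmat > 0]
bin=P57: ✗
bin=P25: ✗
bin=P56: ✗
bin=P24: ✓ → 78
bin=P54: ✓ → 175
bin=P67: ✓ → 162
bin=P23: ✓ → 71
bin=P81: ✗
bin=P32: ✓ → 61
c1_sum = 78 + 175 + 162 + 71 + 61 = 547
—
[hazmat_sum: hazmat = 1 or aisle = 'C2']
bin=P57: ✗
bin=P25: ✗
bin=P56: ✓ → 180
bin=P24: ✓ → 78
bin=P54: ✓ → 175
bin=P67: ✓ → 162
bin=P23: ✓ → 71
bin=P81: ✗
bin=P32: ✓ → 61
hazmat_sum = 180 + 78 + 175 + 162 + 71 + 61 = 727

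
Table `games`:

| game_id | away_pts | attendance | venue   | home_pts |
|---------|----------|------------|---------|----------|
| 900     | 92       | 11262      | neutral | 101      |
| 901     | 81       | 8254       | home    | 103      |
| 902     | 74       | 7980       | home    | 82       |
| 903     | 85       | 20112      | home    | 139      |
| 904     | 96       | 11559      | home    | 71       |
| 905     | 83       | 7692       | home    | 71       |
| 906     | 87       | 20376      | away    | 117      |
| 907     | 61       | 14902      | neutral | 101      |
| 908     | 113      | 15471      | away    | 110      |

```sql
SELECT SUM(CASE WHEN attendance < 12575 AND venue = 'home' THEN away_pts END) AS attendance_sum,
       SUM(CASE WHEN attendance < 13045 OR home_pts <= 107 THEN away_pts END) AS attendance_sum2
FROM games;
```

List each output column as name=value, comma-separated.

[attendance_sum: attendance < 12575 AND venue = 'home']
game_id=900: ✗
game_id=901: ✓ → 81
game_id=902: ✓ → 74
game_id=903: ✗
game_id=904: ✓ → 96
game_id=905: ✓ → 83
game_id=906: ✗
game_id=907: ✗
game_id=908: ✗
attendance_sum = 81 + 74 + 96 + 83 = 334
—
[attendance_sum2: attendance < 13045 OR home_pts <= 107]
game_id=900: ✓ → 92
game_id=901: ✓ → 81
game_id=902: ✓ → 74
game_id=903: ✗
game_id=904: ✓ → 96
game_id=905: ✓ → 83
game_id=906: ✗
game_id=907: ✓ → 61
game_id=908: ✗
attendance_sum2 = 92 + 81 + 74 + 96 + 83 + 61 = 487

attendance_sum=334, attendance_sum2=487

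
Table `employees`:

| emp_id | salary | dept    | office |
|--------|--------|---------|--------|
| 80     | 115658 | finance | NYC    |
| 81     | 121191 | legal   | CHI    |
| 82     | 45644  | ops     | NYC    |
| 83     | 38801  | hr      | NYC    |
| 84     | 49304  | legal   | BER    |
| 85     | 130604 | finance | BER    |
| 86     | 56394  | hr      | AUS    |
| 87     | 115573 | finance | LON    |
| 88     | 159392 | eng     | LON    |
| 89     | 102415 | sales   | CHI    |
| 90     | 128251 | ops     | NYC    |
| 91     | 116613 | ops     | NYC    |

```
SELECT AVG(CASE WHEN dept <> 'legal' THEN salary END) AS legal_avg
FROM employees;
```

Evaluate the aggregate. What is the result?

emp_id=80: ✓ → 115658
emp_id=81: ✗
emp_id=82: ✓ → 45644
emp_id=83: ✓ → 38801
emp_id=84: ✗
emp_id=85: ✓ → 130604
emp_id=86: ✓ → 56394
emp_id=87: ✓ → 115573
emp_id=88: ✓ → 159392
emp_id=89: ✓ → 102415
emp_id=90: ✓ → 128251
emp_id=91: ✓ → 116613
legal_avg = (115658 + 45644 + 38801 + 130604 + 56394 + 115573 + 159392 + 102415 + 128251 + 116613) / 10 = 100934.5

100934.5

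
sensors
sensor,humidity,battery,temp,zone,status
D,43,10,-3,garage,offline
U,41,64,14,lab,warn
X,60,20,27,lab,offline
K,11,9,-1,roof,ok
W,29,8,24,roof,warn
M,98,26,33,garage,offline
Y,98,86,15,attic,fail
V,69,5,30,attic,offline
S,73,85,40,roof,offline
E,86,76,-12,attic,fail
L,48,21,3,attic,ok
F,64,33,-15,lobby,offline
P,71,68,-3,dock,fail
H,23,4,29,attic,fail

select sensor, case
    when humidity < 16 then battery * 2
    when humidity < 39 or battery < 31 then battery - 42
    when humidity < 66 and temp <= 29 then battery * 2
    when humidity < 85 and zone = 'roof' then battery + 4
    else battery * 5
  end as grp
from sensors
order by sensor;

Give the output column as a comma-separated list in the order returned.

-32, 380, 66, -38, 18, -21, -16, 340, 89, 128, -37, -34, -22, 430

sensor=D: humidity < 39 or battery < 31 → -32
sensor=E: ELSE → 380
sensor=F: humidity < 66 and temp <= 29 → 66
sensor=H: humidity < 39 or battery < 31 → -38
sensor=K: humidity < 16 → 18
sensor=L: humidity < 39 or battery < 31 → -21
sensor=M: humidity < 39 or battery < 31 → -16
sensor=P: ELSE → 340
sensor=S: humidity < 85 and zone = 'roof' → 89
sensor=U: humidity < 66 and temp <= 29 → 128
sensor=V: humidity < 39 or battery < 31 → -37
sensor=W: humidity < 39 or battery < 31 → -34
sensor=X: humidity < 39 or battery < 31 → -22
sensor=Y: ELSE → 430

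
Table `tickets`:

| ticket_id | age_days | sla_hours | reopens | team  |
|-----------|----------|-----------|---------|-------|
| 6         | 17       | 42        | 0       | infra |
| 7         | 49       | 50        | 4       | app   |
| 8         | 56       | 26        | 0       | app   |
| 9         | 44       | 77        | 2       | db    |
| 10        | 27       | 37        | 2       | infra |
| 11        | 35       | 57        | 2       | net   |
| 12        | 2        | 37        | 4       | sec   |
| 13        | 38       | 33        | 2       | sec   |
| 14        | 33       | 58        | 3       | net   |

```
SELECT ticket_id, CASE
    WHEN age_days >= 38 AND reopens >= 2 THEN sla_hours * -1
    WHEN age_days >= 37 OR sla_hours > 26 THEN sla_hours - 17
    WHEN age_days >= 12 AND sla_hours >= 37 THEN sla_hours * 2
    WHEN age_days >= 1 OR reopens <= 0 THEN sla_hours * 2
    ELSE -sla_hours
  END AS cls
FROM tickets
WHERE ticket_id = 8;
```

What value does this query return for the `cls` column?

ticket_id = 8: age_days=56, sla_hours=26, reopens=0, team=app.
age_days >= 38 AND reopens >= 2 → false
age_days >= 37 OR sla_hours > 26 → true → 9

9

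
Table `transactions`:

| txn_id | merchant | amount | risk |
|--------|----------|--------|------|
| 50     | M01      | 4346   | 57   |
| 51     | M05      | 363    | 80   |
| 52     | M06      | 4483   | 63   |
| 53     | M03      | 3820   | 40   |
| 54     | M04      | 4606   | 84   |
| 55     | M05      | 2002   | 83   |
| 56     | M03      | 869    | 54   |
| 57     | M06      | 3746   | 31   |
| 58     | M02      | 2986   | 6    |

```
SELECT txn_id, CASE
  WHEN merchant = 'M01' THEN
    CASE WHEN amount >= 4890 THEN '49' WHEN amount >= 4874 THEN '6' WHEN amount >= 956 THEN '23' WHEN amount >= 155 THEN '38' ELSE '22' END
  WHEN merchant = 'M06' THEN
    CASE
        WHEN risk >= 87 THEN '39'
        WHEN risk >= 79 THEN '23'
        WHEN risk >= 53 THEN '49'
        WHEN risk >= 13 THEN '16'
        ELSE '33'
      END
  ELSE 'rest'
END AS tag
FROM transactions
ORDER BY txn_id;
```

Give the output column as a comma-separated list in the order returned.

txn_id=50: merchant='M01' → inner[amount >= 956] → 23
txn_id=51: merchant='M05' → outer ELSE → rest
txn_id=52: merchant='M06' → inner[risk >= 53] → 49
txn_id=53: merchant='M03' → outer ELSE → rest
txn_id=54: merchant='M04' → outer ELSE → rest
txn_id=55: merchant='M05' → outer ELSE → rest
txn_id=56: merchant='M03' → outer ELSE → rest
txn_id=57: merchant='M06' → inner[risk >= 13] → 16
txn_id=58: merchant='M02' → outer ELSE → rest

23, rest, 49, rest, rest, rest, rest, 16, rest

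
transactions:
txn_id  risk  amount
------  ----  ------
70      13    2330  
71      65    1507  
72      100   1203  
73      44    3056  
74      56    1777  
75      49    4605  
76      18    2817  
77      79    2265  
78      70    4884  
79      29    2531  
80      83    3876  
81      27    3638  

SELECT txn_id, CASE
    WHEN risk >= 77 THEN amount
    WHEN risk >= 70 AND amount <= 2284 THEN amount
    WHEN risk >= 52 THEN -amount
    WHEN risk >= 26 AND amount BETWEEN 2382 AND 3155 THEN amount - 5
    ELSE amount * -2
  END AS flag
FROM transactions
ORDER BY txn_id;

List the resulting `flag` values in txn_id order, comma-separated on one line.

-4660, -1507, 1203, 3051, -1777, -9210, -5634, 2265, -4884, 2526, 3876, -7276

txn_id=70: ELSE → -4660
txn_id=71: risk >= 52 → -1507
txn_id=72: risk >= 77 → 1203
txn_id=73: risk >= 26 AND amount BETWEEN 2382 AND 3155 → 3051
txn_id=74: risk >= 52 → -1777
txn_id=75: ELSE → -9210
txn_id=76: ELSE → -5634
txn_id=77: risk >= 77 → 2265
txn_id=78: risk >= 52 → -4884
txn_id=79: risk >= 26 AND amount BETWEEN 2382 AND 3155 → 2526
txn_id=80: risk >= 77 → 3876
txn_id=81: ELSE → -7276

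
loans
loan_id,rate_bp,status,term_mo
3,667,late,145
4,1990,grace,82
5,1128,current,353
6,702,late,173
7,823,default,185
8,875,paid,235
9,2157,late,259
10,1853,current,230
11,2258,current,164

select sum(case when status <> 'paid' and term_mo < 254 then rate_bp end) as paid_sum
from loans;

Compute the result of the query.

8293

loan_id=3: ✓ → 667
loan_id=4: ✓ → 1990
loan_id=5: ✗
loan_id=6: ✓ → 702
loan_id=7: ✓ → 823
loan_id=8: ✗
loan_id=9: ✗
loan_id=10: ✓ → 1853
loan_id=11: ✓ → 2258
paid_sum = 667 + 1990 + 702 + 823 + 1853 + 2258 = 8293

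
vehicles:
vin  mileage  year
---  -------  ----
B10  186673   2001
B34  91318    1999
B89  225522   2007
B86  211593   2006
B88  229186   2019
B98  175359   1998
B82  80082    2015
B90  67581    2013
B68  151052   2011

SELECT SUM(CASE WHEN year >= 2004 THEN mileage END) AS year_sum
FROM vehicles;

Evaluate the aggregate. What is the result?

vin=B10: ✗
vin=B34: ✗
vin=B89: ✓ → 225522
vin=B86: ✓ → 211593
vin=B88: ✓ → 229186
vin=B98: ✗
vin=B82: ✓ → 80082
vin=B90: ✓ → 67581
vin=B68: ✓ → 151052
year_sum = 225522 + 211593 + 229186 + 80082 + 67581 + 151052 = 965016

965016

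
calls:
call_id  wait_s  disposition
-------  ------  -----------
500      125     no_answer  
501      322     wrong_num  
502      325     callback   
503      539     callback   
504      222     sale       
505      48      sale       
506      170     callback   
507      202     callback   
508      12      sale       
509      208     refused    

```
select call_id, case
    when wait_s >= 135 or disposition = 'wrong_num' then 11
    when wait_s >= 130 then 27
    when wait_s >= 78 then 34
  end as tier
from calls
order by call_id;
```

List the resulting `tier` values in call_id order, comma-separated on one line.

34, 11, 11, 11, 11, NULL, 11, 11, NULL, 11

call_id=500: wait_s >= 78 → 34
call_id=501: wait_s >= 135 or disposition = 'wrong_num' → 11
call_id=502: wait_s >= 135 or disposition = 'wrong_num' → 11
call_id=503: wait_s >= 135 or disposition = 'wrong_num' → 11
call_id=504: wait_s >= 135 or disposition = 'wrong_num' → 11
call_id=505: (no match → NULL) → NULL
call_id=506: wait_s >= 135 or disposition = 'wrong_num' → 11
call_id=507: wait_s >= 135 or disposition = 'wrong_num' → 11
call_id=508: (no match → NULL) → NULL
call_id=509: wait_s >= 135 or disposition = 'wrong_num' → 11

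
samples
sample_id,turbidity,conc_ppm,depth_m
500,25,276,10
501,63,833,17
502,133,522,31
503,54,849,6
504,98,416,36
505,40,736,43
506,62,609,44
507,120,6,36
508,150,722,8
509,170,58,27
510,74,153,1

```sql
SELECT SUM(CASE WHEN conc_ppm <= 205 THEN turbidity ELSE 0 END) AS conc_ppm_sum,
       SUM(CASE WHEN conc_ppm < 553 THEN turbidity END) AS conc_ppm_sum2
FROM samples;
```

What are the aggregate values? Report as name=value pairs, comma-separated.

[conc_ppm_sum: conc_ppm <= 205]
sample_id=500: ✗
sample_id=501: ✗
sample_id=502: ✗
sample_id=503: ✗
sample_id=504: ✗
sample_id=505: ✗
sample_id=506: ✗
sample_id=507: ✓ → 120
sample_id=508: ✗
sample_id=509: ✓ → 170
sample_id=510: ✓ → 74
conc_ppm_sum = 120 + 170 + 74 = 364
—
[conc_ppm_sum2: conc_ppm < 553]
sample_id=500: ✓ → 25
sample_id=501: ✗
sample_id=502: ✓ → 133
sample_id=503: ✗
sample_id=504: ✓ → 98
sample_id=505: ✗
sample_id=506: ✗
sample_id=507: ✓ → 120
sample_id=508: ✗
sample_id=509: ✓ → 170
sample_id=510: ✓ → 74
conc_ppm_sum2 = 25 + 133 + 98 + 120 + 170 + 74 = 620

conc_ppm_sum=364, conc_ppm_sum2=620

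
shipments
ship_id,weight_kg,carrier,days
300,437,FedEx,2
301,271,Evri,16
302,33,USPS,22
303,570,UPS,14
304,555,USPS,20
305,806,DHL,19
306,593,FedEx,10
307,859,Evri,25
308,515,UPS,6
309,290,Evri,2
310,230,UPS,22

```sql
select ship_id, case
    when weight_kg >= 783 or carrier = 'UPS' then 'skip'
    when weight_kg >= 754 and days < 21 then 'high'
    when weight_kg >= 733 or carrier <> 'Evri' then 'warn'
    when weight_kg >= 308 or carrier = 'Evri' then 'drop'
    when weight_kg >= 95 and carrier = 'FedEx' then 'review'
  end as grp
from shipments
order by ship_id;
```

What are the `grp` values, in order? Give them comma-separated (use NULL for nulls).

ship_id=300: weight_kg >= 733 or carrier <> 'Evri' → warn
ship_id=301: weight_kg >= 308 or carrier = 'Evri' → drop
ship_id=302: weight_kg >= 733 or carrier <> 'Evri' → warn
ship_id=303: weight_kg >= 783 or carrier = 'UPS' → skip
ship_id=304: weight_kg >= 733 or carrier <> 'Evri' → warn
ship_id=305: weight_kg >= 783 or carrier = 'UPS' → skip
ship_id=306: weight_kg >= 733 or carrier <> 'Evri' → warn
ship_id=307: weight_kg >= 783 or carrier = 'UPS' → skip
ship_id=308: weight_kg >= 783 or carrier = 'UPS' → skip
ship_id=309: weight_kg >= 308 or carrier = 'Evri' → drop
ship_id=310: weight_kg >= 783 or carrier = 'UPS' → skip

warn, drop, warn, skip, warn, skip, warn, skip, skip, drop, skip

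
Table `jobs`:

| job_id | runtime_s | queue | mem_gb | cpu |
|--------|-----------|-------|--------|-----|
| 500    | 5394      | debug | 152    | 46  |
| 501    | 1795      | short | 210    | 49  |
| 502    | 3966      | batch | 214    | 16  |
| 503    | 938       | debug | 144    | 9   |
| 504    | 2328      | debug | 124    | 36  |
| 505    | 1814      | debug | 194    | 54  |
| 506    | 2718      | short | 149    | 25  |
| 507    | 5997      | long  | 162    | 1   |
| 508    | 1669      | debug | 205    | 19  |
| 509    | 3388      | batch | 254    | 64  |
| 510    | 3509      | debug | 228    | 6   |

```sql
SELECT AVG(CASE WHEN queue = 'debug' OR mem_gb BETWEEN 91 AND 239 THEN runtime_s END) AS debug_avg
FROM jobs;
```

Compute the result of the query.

3012.8

job_id=500: ✓ → 5394
job_id=501: ✓ → 1795
job_id=502: ✓ → 3966
job_id=503: ✓ → 938
job_id=504: ✓ → 2328
job_id=505: ✓ → 1814
job_id=506: ✓ → 2718
job_id=507: ✓ → 5997
job_id=508: ✓ → 1669
job_id=509: ✗
job_id=510: ✓ → 3509
debug_avg = (5394 + 1795 + 3966 + 938 + 2328 + 1814 + 2718 + 5997 + 1669 + 3509) / 10 = 3012.8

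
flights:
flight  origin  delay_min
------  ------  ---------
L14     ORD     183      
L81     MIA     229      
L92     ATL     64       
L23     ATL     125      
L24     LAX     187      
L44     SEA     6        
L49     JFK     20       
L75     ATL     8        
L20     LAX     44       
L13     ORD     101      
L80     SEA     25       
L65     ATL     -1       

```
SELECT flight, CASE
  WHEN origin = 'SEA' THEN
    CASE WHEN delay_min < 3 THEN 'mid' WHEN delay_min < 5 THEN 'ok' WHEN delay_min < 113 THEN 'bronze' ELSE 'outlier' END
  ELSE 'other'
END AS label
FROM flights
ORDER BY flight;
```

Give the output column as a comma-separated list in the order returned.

other, other, other, other, other, bronze, other, other, other, bronze, other, other

flight=L13: origin='ORD' → outer ELSE → other
flight=L14: origin='ORD' → outer ELSE → other
flight=L20: origin='LAX' → outer ELSE → other
flight=L23: origin='ATL' → outer ELSE → other
flight=L24: origin='LAX' → outer ELSE → other
flight=L44: origin='SEA' → inner[delay_min < 113] → bronze
flight=L49: origin='JFK' → outer ELSE → other
flight=L65: origin='ATL' → outer ELSE → other
flight=L75: origin='ATL' → outer ELSE → other
flight=L80: origin='SEA' → inner[delay_min < 113] → bronze
flight=L81: origin='MIA' → outer ELSE → other
flight=L92: origin='ATL' → outer ELSE → other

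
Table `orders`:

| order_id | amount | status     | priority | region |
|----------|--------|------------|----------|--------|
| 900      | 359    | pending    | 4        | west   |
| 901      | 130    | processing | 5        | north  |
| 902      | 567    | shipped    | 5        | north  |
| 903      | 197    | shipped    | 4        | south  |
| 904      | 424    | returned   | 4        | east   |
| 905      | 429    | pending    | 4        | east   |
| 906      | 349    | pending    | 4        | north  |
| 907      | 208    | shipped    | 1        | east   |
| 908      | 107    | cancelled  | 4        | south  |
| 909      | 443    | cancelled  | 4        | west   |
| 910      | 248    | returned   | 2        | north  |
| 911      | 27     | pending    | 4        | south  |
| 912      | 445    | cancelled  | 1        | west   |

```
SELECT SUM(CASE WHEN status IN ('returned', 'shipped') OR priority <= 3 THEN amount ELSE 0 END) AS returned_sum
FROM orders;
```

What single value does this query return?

order_id=900: ✗
order_id=901: ✗
order_id=902: ✓ → 567
order_id=903: ✓ → 197
order_id=904: ✓ → 424
order_id=905: ✗
order_id=906: ✗
order_id=907: ✓ → 208
order_id=908: ✗
order_id=909: ✗
order_id=910: ✓ → 248
order_id=911: ✗
order_id=912: ✓ → 445
returned_sum = 567 + 197 + 424 + 208 + 248 + 445 = 2089

2089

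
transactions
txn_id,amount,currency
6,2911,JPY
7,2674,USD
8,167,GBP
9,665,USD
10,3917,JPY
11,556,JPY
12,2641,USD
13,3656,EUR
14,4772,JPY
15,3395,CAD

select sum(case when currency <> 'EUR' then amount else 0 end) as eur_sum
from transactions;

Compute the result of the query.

21698

txn_id=6: ✓ → 2911
txn_id=7: ✓ → 2674
txn_id=8: ✓ → 167
txn_id=9: ✓ → 665
txn_id=10: ✓ → 3917
txn_id=11: ✓ → 556
txn_id=12: ✓ → 2641
txn_id=13: ✗
txn_id=14: ✓ → 4772
txn_id=15: ✓ → 3395
eur_sum = 2911 + 2674 + 167 + 665 + 3917 + 556 + 2641 + 4772 + 3395 = 21698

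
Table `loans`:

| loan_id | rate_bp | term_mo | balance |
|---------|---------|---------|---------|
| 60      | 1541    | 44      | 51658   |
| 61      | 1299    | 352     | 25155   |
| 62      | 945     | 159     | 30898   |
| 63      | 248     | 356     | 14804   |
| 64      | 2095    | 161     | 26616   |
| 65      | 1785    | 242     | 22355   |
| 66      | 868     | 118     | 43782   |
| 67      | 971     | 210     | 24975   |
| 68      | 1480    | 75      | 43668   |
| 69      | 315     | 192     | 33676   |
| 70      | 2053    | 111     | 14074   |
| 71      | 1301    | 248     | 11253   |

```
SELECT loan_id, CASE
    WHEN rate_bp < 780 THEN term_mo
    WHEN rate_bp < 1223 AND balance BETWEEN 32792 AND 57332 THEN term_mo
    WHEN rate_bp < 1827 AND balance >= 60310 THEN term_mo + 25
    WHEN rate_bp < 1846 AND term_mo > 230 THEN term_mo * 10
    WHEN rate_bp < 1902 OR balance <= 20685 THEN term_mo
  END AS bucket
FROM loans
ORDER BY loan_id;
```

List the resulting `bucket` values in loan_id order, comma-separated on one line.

44, 3520, 159, 356, NULL, 2420, 118, 210, 75, 192, 111, 2480

loan_id=60: rate_bp < 1902 OR balance <= 20685 → 44
loan_id=61: rate_bp < 1846 AND term_mo > 230 → 3520
loan_id=62: rate_bp < 1902 OR balance <= 20685 → 159
loan_id=63: rate_bp < 780 → 356
loan_id=64: (no match → NULL) → NULL
loan_id=65: rate_bp < 1846 AND term_mo > 230 → 2420
loan_id=66: rate_bp < 1223 AND balance BETWEEN 32792 AND 57332 → 118
loan_id=67: rate_bp < 1902 OR balance <= 20685 → 210
loan_id=68: rate_bp < 1902 OR balance <= 20685 → 75
loan_id=69: rate_bp < 780 → 192
loan_id=70: rate_bp < 1902 OR balance <= 20685 → 111
loan_id=71: rate_bp < 1846 AND term_mo > 230 → 2480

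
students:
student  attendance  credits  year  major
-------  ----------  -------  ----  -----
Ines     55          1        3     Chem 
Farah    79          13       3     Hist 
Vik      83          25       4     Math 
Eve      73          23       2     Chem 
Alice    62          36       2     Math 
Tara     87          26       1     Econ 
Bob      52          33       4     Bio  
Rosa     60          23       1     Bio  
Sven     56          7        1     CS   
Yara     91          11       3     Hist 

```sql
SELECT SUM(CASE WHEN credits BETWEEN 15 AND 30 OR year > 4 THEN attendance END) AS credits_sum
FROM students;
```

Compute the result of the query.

303

student=Ines: ✗
student=Farah: ✗
student=Vik: ✓ → 83
student=Eve: ✓ → 73
student=Alice: ✗
student=Tara: ✓ → 87
student=Bob: ✗
student=Rosa: ✓ → 60
student=Sven: ✗
student=Yara: ✗
credits_sum = 83 + 73 + 87 + 60 = 303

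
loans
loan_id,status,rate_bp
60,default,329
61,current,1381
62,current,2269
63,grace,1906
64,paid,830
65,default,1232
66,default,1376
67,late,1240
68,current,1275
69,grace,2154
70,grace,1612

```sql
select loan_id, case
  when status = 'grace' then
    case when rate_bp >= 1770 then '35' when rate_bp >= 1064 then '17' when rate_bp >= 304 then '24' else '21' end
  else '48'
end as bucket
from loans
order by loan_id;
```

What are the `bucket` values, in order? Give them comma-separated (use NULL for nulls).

48, 48, 48, 35, 48, 48, 48, 48, 48, 35, 17

loan_id=60: status='default' → outer ELSE → 48
loan_id=61: status='current' → outer ELSE → 48
loan_id=62: status='current' → outer ELSE → 48
loan_id=63: status='grace' → inner[rate_bp >= 1770] → 35
loan_id=64: status='paid' → outer ELSE → 48
loan_id=65: status='default' → outer ELSE → 48
loan_id=66: status='default' → outer ELSE → 48
loan_id=67: status='late' → outer ELSE → 48
loan_id=68: status='current' → outer ELSE → 48
loan_id=69: status='grace' → inner[rate_bp >= 1770] → 35
loan_id=70: status='grace' → inner[rate_bp >= 1064] → 17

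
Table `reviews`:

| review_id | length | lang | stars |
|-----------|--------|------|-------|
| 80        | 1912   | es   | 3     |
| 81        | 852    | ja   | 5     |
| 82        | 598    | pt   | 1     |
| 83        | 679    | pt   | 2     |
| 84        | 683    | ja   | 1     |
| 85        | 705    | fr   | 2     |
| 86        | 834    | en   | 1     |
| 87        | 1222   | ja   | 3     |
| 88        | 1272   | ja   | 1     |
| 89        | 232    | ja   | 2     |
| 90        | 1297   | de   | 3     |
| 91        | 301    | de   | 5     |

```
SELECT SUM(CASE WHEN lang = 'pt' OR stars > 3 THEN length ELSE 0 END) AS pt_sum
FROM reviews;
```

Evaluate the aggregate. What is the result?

review_id=80: ✗
review_id=81: ✓ → 852
review_id=82: ✓ → 598
review_id=83: ✓ → 679
review_id=84: ✗
review_id=85: ✗
review_id=86: ✗
review_id=87: ✗
review_id=88: ✗
review_id=89: ✗
review_id=90: ✗
review_id=91: ✓ → 301
pt_sum = 852 + 598 + 679 + 301 = 2430

2430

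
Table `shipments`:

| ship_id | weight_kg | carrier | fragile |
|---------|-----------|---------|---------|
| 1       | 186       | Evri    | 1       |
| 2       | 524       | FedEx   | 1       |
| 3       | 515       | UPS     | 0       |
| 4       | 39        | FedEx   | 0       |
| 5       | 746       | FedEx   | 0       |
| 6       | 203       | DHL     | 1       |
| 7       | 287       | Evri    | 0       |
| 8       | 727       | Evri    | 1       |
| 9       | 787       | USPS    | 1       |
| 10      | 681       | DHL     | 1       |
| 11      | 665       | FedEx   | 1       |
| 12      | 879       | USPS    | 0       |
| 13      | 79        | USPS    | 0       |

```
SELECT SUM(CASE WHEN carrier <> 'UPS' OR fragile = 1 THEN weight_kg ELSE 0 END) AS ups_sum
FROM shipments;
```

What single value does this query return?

5803

ship_id=1: ✓ → 186
ship_id=2: ✓ → 524
ship_id=3: ✗
ship_id=4: ✓ → 39
ship_id=5: ✓ → 746
ship_id=6: ✓ → 203
ship_id=7: ✓ → 287
ship_id=8: ✓ → 727
ship_id=9: ✓ → 787
ship_id=10: ✓ → 681
ship_id=11: ✓ → 665
ship_id=12: ✓ → 879
ship_id=13: ✓ → 79
ups_sum = 186 + 524 + 39 + 746 + 203 + 287 + 727 + 787 + 681 + 665 + 879 + 79 = 5803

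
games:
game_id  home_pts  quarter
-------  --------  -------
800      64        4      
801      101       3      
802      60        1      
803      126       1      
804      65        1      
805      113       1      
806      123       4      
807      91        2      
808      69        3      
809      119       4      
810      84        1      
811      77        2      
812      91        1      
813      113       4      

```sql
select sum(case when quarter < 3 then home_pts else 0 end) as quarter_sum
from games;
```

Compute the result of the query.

707

game_id=800: ✗
game_id=801: ✗
game_id=802: ✓ → 60
game_id=803: ✓ → 126
game_id=804: ✓ → 65
game_id=805: ✓ → 113
game_id=806: ✗
game_id=807: ✓ → 91
game_id=808: ✗
game_id=809: ✗
game_id=810: ✓ → 84
game_id=811: ✓ → 77
game_id=812: ✓ → 91
game_id=813: ✗
quarter_sum = 60 + 126 + 65 + 113 + 91 + 84 + 77 + 91 = 707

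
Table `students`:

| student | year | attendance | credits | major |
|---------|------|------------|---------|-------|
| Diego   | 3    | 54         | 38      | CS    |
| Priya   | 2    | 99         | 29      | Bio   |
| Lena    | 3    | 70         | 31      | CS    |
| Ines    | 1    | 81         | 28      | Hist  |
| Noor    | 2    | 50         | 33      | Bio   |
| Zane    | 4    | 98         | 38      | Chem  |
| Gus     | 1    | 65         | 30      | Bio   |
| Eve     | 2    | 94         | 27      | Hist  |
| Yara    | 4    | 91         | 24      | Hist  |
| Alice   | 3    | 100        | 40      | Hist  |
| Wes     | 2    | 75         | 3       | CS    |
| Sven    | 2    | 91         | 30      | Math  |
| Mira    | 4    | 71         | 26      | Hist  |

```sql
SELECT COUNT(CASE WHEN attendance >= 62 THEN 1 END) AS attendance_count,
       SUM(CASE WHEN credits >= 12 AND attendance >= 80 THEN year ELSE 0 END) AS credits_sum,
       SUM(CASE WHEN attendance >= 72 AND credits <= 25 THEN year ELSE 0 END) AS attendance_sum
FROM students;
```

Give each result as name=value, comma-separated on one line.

[attendance_count: attendance >= 62]
student=Diego: ✗
student=Priya: ✓ → 1
student=Lena: ✓ → 1
student=Ines: ✓ → 1
student=Noor: ✗
student=Zane: ✓ → 1
student=Gus: ✓ → 1
student=Eve: ✓ → 1
student=Yara: ✓ → 1
student=Alice: ✓ → 1
student=Wes: ✓ → 1
student=Sven: ✓ → 1
student=Mira: ✓ → 1
attendance_count = COUNT(1, 1, 1, 1, 1, 1, 1, 1, 1, 1, 1) = 11
—
[credits_sum: credits >= 12 AND attendance >= 80]
student=Diego: ✗
student=Priya: ✓ → 2
student=Lena: ✗
student=Ines: ✓ → 1
student=Noor: ✗
student=Zane: ✓ → 4
student=Gus: ✗
student=Eve: ✓ → 2
student=Yara: ✓ → 4
student=Alice: ✓ → 3
student=Wes: ✗
student=Sven: ✓ → 2
student=Mira: ✗
credits_sum = 2 + 1 + 4 + 2 + 4 + 3 + 2 = 18
—
[attendance_sum: attendance >= 72 AND credits <= 25]
student=Diego: ✗
student=Priya: ✗
student=Lena: ✗
student=Ines: ✗
student=Noor: ✗
student=Zane: ✗
student=Gus: ✗
student=Eve: ✗
student=Yara: ✓ → 4
student=Alice: ✗
student=Wes: ✓ → 2
student=Sven: ✗
student=Mira: ✗
attendance_sum = 4 + 2 = 6

attendance_count=11, credits_sum=18, attendance_sum=6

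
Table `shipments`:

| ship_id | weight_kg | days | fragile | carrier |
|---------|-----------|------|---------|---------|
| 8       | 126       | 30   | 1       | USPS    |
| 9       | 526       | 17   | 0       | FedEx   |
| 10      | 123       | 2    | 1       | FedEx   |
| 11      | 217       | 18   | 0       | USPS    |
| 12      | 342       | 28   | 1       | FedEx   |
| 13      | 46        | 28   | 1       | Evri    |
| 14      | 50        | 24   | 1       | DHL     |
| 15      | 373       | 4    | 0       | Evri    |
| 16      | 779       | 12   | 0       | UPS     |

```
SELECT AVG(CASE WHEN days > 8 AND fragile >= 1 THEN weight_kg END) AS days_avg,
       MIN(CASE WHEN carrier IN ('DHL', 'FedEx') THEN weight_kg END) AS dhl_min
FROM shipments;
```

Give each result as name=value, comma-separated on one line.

[days_avg: days > 8 AND fragile >= 1]
ship_id=8: ✓ → 126
ship_id=9: ✗
ship_id=10: ✗
ship_id=11: ✗
ship_id=12: ✓ → 342
ship_id=13: ✓ → 46
ship_id=14: ✓ → 50
ship_id=15: ✗
ship_id=16: ✗
days_avg = (126 + 342 + 46 + 50) / 4 = 141
—
[dhl_min: carrier IN ('DHL', 'FedEx')]
ship_id=8: ✗
ship_id=9: ✓ → 526
ship_id=10: ✓ → 123
ship_id=11: ✗
ship_id=12: ✓ → 342
ship_id=13: ✗
ship_id=14: ✓ → 50
ship_id=15: ✗
ship_id=16: ✗
dhl_min = MIN(526, 123, 342, 50) = 50

days_avg=141, dhl_min=50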